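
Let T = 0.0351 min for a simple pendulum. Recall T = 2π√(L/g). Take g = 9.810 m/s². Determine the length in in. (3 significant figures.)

43.4 in

Rearranging: L = g·(T/2π)².
T = 0.0351 min = 2.106 s; g = 9.810 m/s².
L = 1.102 m
1.102 m × (1 in / 0.02540 m) = 43.39 in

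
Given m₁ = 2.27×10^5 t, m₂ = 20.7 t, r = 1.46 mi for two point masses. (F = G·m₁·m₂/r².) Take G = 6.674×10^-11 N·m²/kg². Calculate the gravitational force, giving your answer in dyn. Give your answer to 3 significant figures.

5.68 dyn

Directly: F = Gm₁m₂/r².
m₁ = 2.27×10^5 t = 2.270×10^8 kg; m₂ = 20.7 t = 20700 kg; r = 1.46 mi = 2350 m; G = 6.674×10^-11 N·m²/kg².
F = 5.680×10^-5 N
5.680×10^-5 N × (1 dyn / 1.000×10^-5 N) = 5.680 dyn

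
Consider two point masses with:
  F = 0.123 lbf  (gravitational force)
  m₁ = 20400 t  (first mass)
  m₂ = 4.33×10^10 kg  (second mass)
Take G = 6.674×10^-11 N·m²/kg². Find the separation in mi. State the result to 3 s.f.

6.45 mi

From Newton's law of gravitation: r = √(G·m₁m₂/F).
F = 0.123 lbf = 0.5471 N; m₁ = 20400 t = 2.040×10^7 kg; m₂ = 4.33×10^10 kg; G = 6.674×10^-11 N·m²/kg².
r = 10380 m
10380 m × (1 mi / 1609 m) = 6.450 mi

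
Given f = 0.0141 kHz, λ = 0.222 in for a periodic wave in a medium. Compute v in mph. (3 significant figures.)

0.178 mph

Directly: v = fλ.
f = 0.0141 kHz = 14.10 Hz; λ = 0.222 in = 0.005639 m.
v = 0.07951 m/s
0.07951 m/s × (1 mph / 0.4470 m/s) = 0.1779 mph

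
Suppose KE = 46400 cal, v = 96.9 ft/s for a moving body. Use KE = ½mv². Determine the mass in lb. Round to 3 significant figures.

Solving KE = ½mv² for m: m = 2·KE/v².
KE = 46400 cal = 1.941×10^5 J; v = 96.9 ft/s = 29.54 m/s.
m = 445.1 kg
445.1 kg × (1 lb / 0.4536 kg) = 981.3 lb

981 lb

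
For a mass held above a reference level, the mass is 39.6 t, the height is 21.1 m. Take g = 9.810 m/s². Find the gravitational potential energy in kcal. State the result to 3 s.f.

1960 kcal

Directly: PE = mgh.
m = 39.6 t = 39600 kg; h = 21.1 m; g = 9.810 m/s².
PE = 8.197×10^6 J
8.197×10^6 J × (1 kcal / 4184 J) = 1959 kcal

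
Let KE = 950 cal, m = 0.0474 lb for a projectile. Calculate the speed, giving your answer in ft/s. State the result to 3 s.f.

1990 ft/s

Solving KE = ½mv² for v: v = √(2·KE/m).
KE = 950 cal = 3975 J; m = 0.0474 lb = 0.02150 kg.
v = 608.1 m/s
608.1 m/s × (1 ft/s / 0.3048 m/s) = 1995 ft/s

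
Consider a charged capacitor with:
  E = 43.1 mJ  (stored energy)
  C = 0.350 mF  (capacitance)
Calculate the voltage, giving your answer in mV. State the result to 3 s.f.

15700 mV

Rearranging E = ½C·V² for V: V = √(2E/C).
E = 43.1 mJ = 0.04310 J; C = 0.350 mF = 3.500×10^-4 F.
V = 15.69 V  (the unit combination reduces to kg·m²/(A·s³) = V)
15.69 V × (1 mV / 0.001000 V) = 15693 mV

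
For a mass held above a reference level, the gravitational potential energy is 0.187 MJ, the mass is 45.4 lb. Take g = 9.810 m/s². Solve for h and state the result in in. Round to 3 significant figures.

36400 in

Rearranging: h = PE/(m·g).
PE = 0.187 MJ = 1.870×10^5 J; m = 45.4 lb = 20.59 kg; g = 9.810 m/s².
h = 925.7 m
925.7 m × (1 in / 0.02540 m) = 36443 in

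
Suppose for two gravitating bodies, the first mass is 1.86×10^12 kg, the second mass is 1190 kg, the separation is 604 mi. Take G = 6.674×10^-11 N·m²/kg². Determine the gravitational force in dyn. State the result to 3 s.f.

0.0156 dyn

From Newton's law of gravitation: F = Gm₁m₂/r².
m₁ = 1.86×10^12 kg; m₂ = 1190 kg; r = 604 mi = 9.720×10^5 m; G = 6.674×10^-11 N·m²/kg².
F = 1.563×10^-7 N  (the unit combination reduces to kg·m/s² = N)
1.563×10^-7 N × (1 dyn / 1.000×10^-5 N) = 0.01563 dyn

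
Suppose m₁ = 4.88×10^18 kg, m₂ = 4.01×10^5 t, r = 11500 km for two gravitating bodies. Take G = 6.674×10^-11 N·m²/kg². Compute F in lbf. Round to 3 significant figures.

222 lbf

From Newton's law of gravitation: F = Gm₁m₂/r².
m₁ = 4.88×10^18 kg; m₂ = 4.01×10^5 t = 4.010×10^8 kg; r = 11500 km = 1.150×10^7 m; G = 6.674×10^-11 N·m²/kg².
F = 987.5 N
987.5 N × (1 lbf / 4.448 N) = 222.0 lbf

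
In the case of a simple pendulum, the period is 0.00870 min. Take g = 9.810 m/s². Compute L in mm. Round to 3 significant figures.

67.7 mm

Rearranging T = 2π√(L/g) for L: L = g·(T/2π)².
T = 0.00870 min = 0.5220 s; g = 9.810 m/s².
L = 0.06771 m
0.06771 m × (1 mm / 0.001000 m) = 67.71 mm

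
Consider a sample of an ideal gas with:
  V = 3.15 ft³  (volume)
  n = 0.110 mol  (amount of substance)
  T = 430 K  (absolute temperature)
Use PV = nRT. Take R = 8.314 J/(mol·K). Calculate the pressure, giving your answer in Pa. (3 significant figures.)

P is given directly by: P = nRT/V.
V = 3.15 ft³ = 0.08920 m³; n = 0.110 mol; T = 430 K; R = 8.314 J/(mol·K).
P = 4409 Pa

4410 Pa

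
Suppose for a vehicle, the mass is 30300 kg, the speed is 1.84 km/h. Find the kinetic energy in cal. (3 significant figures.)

KE is given directly by: KE = ½mv².
m = 30300 kg; v = 1.84 km/h = 0.5111 m/s.
KE = 3958 J
3958 J × (1 cal / 4.184 J) = 945.9 cal

946 cal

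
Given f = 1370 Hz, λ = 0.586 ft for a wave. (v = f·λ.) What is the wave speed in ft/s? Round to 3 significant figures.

803 ft/s

Directly: v = fλ.
f = 1370 Hz; λ = 0.586 ft = 0.1786 m.
v = 244.7 m/s
244.7 m/s × (1 ft/s / 0.3048 m/s) = 802.8 ft/s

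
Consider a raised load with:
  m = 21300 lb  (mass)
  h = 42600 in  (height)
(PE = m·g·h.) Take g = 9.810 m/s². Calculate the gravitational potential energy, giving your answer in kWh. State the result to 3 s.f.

Directly: PE = mgh.
m = 21300 lb = 9662 kg; h = 42600 in = 1082 m; g = 9.810 m/s².
PE = 1.026×10^8 J
1.026×10^8 J × (1 kWh / 3.600×10^6 J) = 28.49 kWh

28.5 kWh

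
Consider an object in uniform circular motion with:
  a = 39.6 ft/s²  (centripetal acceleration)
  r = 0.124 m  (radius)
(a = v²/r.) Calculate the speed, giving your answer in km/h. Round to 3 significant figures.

Rearranging: v = √(a·r).
a = 39.6 ft/s² = 12.07 m/s²; r = 0.124 m.
v = 1.223 m/s
1.223 m/s × (1 km/h / 0.2778 m/s) = 4.404 km/h

4.40 km/h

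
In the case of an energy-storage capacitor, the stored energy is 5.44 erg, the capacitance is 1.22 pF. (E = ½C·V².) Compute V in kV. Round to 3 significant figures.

Solving E = ½C·V² for V: V = √(2E/C).
E = 5.44 erg = 5.440×10^-7 J; C = 1.22 pF = 1.220×10^-12 F.
V = 944.4 V
944.4 V × (1 kV / 1000 V) = 0.9444 kV

0.944 kV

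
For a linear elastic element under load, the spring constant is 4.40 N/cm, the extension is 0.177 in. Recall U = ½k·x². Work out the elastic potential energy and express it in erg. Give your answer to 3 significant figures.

44500 erg

Directly: U = ½kx².
k = 4.40 N/cm = 440.0 N/m; x = 0.177 in = 0.004496 m.
U = 0.004447 J
0.004447 J × (1 erg / 1.000×10^-7 J) = 44467 erg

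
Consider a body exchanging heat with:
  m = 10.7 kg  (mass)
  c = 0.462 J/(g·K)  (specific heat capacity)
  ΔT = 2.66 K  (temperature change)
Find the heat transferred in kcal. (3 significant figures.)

3.14 kcal

Q is given directly by: Q = mcΔT.
m = 10.7 kg; c = 0.462 J/(g·K) = 462.0 J/(kg·K); ΔT = 2.66 K.
Q = 13149 J
13149 J × (1 kcal / 4184 J) = 3.143 kcal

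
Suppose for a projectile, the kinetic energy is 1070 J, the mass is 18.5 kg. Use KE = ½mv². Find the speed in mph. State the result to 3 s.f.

24.1 mph

Rearranging: v = √(2·KE/m).
KE = 1070 J; m = 18.5 kg.
v = 10.76 m/s
10.76 m/s × (1 mph / 0.4470 m/s) = 24.06 mph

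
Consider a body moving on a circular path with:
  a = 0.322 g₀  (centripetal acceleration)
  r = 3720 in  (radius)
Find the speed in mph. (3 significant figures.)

38.6 mph

Solving a = v²/r for v: v = √(a·r).
a = 0.322 g₀ = 3.158 m/s²; r = 3720 in = 94.49 m.
v = 17.27 m/s
17.27 m/s × (1 mph / 0.4470 m/s) = 38.64 mph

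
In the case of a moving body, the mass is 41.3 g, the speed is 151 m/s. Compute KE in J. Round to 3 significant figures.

KE is given directly by: KE = ½mv².
m = 41.3 g = 0.04130 kg; v = 151 m/s.
KE = 470.8 J

471 J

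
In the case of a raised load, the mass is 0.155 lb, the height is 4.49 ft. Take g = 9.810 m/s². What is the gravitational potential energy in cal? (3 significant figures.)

0.226 cal

Directly: PE = mgh.
m = 0.155 lb = 0.07031 kg; h = 4.49 ft = 1.369 m; g = 9.810 m/s².
PE = 0.9439 J
0.9439 J × (1 cal / 4.184 J) = 0.2256 cal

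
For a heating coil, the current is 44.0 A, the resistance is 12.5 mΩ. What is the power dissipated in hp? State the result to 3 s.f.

0.0325 hp

Directly: P = I²R.
I = 44.0 A; R = 12.5 mΩ = 0.01250 Ω.
P = 24.20 W
24.20 W × (1 hp / 745.7 W) = 0.03245 hp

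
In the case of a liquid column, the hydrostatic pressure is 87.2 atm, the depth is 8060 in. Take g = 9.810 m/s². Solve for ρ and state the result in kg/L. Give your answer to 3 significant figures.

4.40 kg/L

Rearranging P = ρ·g·h for ρ: ρ = P/(g·h).
P = 87.2 atm = 8.836×10^6 Pa; h = 8060 in = 204.7 m; g = 9.810 m/s².
ρ = 4399 kg/m³
4399 kg/m³ × (1 kg/L / 1000 kg/m³) = 4.399 kg/L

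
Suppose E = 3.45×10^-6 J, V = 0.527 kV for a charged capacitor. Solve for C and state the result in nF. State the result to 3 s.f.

0.0248 nF

Rearranging: C = 2E/V².
E = 3.45×10^-6 J; V = 0.527 kV = 527.0 V.
C = 2.484×10^-11 F
2.484×10^-11 F × (1 nF / 1.000×10^-9 F) = 0.02484 nF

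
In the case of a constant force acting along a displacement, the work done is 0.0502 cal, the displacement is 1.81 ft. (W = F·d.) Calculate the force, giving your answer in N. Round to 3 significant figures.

Rearranging W = F·d for F: F = W/d.
W = 0.0502 cal = 0.2100 J; d = 1.81 ft = 0.5517 m.
F = 0.3807 N  (the unit combination reduces to kg·m/s² = N)

0.381 N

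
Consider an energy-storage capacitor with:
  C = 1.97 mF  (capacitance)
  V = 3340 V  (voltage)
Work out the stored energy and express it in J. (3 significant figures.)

11000 J

E is given directly by: E = ½CV².
C = 1.97 mF = 0.001970 F; V = 3340 V.
E = 10988 J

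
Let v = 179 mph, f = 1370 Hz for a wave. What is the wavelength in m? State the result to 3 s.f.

Solving v = f·λ for λ: λ = v/f.
v = 179 mph = 80.02 m/s; f = 1370 Hz.
λ = 0.05841 m

0.0584 m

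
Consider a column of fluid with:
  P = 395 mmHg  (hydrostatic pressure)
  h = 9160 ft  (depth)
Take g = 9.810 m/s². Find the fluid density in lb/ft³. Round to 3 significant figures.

Rearranging: ρ = P/(g·h).
P = 395 mmHg = 52662 Pa; h = 9160 ft = 2792 m; g = 9.810 m/s².
ρ = 1.923 kg/m³
1.923 kg/m³ × (1 lb/ft³ / 16.02 kg/m³) = 0.1200 lb/ft³

0.120 lb/ft³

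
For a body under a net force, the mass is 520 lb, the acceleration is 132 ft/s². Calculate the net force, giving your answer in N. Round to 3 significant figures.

9490 N

Directly: F = m·a.
m = 520 lb = 235.9 kg; a = 132 ft/s² = 40.23 m/s².
F = 9490 N  (the unit combination reduces to kg·m/s² = N)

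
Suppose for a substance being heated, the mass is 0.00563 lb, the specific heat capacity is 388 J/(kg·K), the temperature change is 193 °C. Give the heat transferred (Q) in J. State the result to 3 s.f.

191 J

Q is given directly by: Q = mcΔT.
m = 0.00563 lb = 0.002554 kg; c = 388 J/(kg·K); ΔT = 193 °C = 193.0 K.
Q = 191.2 J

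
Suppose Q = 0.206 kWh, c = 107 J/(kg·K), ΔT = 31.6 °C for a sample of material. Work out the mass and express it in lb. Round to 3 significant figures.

484 lb

Rearranging Q = m·c·ΔT for m: m = Q/(c·ΔT).
Q = 0.206 kWh = 7.416×10^5 J; c = 107 J/(kg·K); ΔT = 31.6 °C = 31.60 K.
m = 219.3 kg
219.3 kg × (1 lb / 0.4536 kg) = 483.5 lb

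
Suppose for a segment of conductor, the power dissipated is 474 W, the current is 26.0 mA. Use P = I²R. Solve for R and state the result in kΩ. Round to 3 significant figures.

701 kΩ

Rearranging P = I²R for R: R = P/I².
P = 474 W; I = 26.0 mA = 0.02600 A.
R = 7.012×10^5 Ω
7.012×10^5 Ω × (1 kΩ / 1000 Ω) = 701.2 kΩ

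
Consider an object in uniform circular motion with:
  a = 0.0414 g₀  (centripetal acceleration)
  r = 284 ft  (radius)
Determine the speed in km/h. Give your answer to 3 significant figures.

Rearranging: v = √(a·r).
a = 0.0414 g₀ = 0.4060 m/s²; r = 284 ft = 86.56 m.
v = 5.928 m/s
5.928 m/s × (1 km/h / 0.2778 m/s) = 21.34 km/h

21.3 km/h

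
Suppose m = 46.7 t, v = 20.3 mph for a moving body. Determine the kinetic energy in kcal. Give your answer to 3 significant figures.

KE is given directly by: KE = ½mv².
m = 46.7 t = 46700 kg; v = 20.3 mph = 9.075 m/s.
KE = 1.923×10^6 J
1.923×10^6 J × (1 kcal / 4184 J) = 459.6 kcal

460 kcal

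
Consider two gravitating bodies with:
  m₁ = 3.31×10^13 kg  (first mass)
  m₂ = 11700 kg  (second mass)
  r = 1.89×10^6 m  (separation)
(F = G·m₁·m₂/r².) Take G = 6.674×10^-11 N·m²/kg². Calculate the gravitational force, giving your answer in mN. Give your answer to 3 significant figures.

0.00724 mN

From Newton's law of gravitation: F = Gm₁m₂/r².
m₁ = 3.31×10^13 kg; m₂ = 11700 kg; r = 1.89×10^6 m; G = 6.674×10^-11 N·m²/kg².
F = 7.236×10^-6 N
7.236×10^-6 N × (1 mN / 0.001000 N) = 0.007236 mN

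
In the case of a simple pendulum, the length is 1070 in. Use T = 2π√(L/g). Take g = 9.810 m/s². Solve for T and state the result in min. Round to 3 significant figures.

0.174 min

T is given directly by: T = 2π√(L/g).
L = 1070 in = 27.18 m; g = 9.810 m/s².
T = 10.46 s
10.46 s × (1 min / 60.00 s) = 0.1743 min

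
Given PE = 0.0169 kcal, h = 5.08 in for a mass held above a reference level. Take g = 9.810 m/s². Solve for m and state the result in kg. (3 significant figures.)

55.9 kg

Rearranging: m = PE/(g·h).
PE = 0.0169 kcal = 70.71 J; h = 5.08 in = 0.1290 m; g = 9.810 m/s².
m = 55.86 kg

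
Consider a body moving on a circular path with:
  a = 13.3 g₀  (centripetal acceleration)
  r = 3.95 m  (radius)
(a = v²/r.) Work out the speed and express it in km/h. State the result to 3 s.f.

81.7 km/h

Rearranging: v = √(a·r).
a = 13.3 g₀ = 130.4 m/s²; r = 3.95 m.
v = 22.70 m/s
22.70 m/s × (1 km/h / 0.2778 m/s) = 81.71 km/h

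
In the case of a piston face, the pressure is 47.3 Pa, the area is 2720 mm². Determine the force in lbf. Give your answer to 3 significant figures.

Rearranging: F = P·A.
P = 47.3 Pa; A = 2720 mm² = 0.002720 m².
F = 0.1287 N
0.1287 N × (1 lbf / 4.448 N) = 0.02892 lbf

0.0289 lbf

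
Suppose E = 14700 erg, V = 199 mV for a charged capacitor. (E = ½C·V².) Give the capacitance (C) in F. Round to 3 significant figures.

0.0742 F

Rearranging E = ½C·V² for C: C = 2E/V².
E = 14700 erg = 0.001470 J; V = 199 mV = 0.1990 V.
C = 0.07424 F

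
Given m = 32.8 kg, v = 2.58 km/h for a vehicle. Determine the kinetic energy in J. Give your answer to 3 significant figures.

Directly: KE = ½mv².
m = 32.8 kg; v = 2.58 km/h = 0.7167 m/s.
KE = 8.423 J

8.42 J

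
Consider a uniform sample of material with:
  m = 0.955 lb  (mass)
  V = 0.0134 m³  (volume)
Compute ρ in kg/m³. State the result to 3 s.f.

32.3 kg/m³

ρ is given directly by: ρ = m/V.
m = 0.955 lb = 0.4332 kg; V = 0.0134 m³.
ρ = 32.33 kg/m³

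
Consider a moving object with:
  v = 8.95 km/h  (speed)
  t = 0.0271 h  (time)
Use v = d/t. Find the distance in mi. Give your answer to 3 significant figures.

Rearranging: d = v·t.
v = 8.95 km/h = 2.486 m/s; t = 0.0271 h = 97.56 s.
d = 242.5 m
242.5 m × (1 mi / 1609 m) = 0.1507 mi

0.151 mi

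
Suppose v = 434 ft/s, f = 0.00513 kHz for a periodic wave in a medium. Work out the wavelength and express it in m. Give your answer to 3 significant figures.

Rearranging: λ = v/f.
v = 434 ft/s = 132.3 m/s; f = 0.00513 kHz = 5.130 Hz.
λ = 25.79 m

25.8 m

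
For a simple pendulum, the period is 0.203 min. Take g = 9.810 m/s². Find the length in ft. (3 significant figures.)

Rearranging: L = g·(T/2π)².
T = 0.203 min = 12.18 s; g = 9.810 m/s².
L = 36.86 m
36.86 m × (1 ft / 0.3048 m) = 120.9 ft

121 ft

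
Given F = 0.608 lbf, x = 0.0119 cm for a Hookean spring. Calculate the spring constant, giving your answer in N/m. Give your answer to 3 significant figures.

22700 N/m

Solving F = k·x for k: k = F/x.
F = 0.608 lbf = 2.705 N; x = 0.0119 cm = 1.190×10^-4 m.
k = 22727 N/m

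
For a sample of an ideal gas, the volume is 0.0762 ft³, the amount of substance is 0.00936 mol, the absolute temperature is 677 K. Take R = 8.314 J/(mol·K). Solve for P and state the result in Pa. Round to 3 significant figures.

Directly: P = nRT/V.
V = 0.0762 ft³ = 0.002158 m³; n = 0.00936 mol; T = 677 K; R = 8.314 J/(mol·K).
P = 24416 Pa  (the unit combination reduces to kg/(m·s²) = Pa)

24400 Pa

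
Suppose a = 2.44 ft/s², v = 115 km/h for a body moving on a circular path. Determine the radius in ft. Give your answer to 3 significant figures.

Rearranging: r = v²/a.
a = 2.44 ft/s² = 0.7437 m/s²; v = 115 km/h = 31.94 m/s.
r = 1372 m
1372 m × (1 ft / 0.3048 m) = 4502 ft

4500 ft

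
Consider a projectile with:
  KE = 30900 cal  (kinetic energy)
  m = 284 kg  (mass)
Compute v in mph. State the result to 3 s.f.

67.5 mph

Rearranging: v = √(2·KE/m).
KE = 30900 cal = 1.293×10^5 J; m = 284 kg.
v = 30.17 m/s
30.17 m/s × (1 mph / 0.4470 m/s) = 67.50 mph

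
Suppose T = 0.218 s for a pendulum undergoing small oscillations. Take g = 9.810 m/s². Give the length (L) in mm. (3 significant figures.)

11.8 mm

Solving T = 2π√(L/g) for L: L = g·(T/2π)².
T = 0.218 s; g = 9.810 m/s².
L = 0.01181 m
0.01181 m × (1 mm / 0.001000 m) = 11.81 mm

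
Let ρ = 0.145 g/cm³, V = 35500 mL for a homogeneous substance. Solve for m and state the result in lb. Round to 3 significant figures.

Solving ρ = m/V for m: m = ρV.
ρ = 0.145 g/cm³ = 145.0 kg/m³; V = 35500 mL = 0.03550 m³.
m = 5.147 kg
5.147 kg × (1 lb / 0.4536 kg) = 11.35 lb

11.3 lb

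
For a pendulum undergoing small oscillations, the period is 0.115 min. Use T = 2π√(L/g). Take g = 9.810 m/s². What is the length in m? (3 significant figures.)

11.8 m

Solving T = 2π√(L/g) for L: L = g·(T/2π)².
T = 0.115 min = 6.900 s; g = 9.810 m/s².
L = 11.83 m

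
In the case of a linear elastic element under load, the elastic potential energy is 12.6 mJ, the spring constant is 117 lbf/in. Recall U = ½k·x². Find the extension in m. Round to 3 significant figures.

Solving U = ½k·x² for x: x = √(2U/k).
U = 12.6 mJ = 0.01260 J; k = 117 lbf/in = 20490 N/m.
x = 0.001109 m

0.00111 m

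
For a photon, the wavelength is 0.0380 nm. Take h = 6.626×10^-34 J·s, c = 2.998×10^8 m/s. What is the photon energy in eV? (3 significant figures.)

E is given directly by: E = hc/λ.
λ = 0.0380 nm = 3.800×10^-11 m; h = 6.626×10^-34 J·s; c = 2.998×10^8 m/s.
E = 5.228×10^-15 J
5.228×10^-15 J × (1 eV / 1.602×10^-19 J) = 32628 eV

32600 eV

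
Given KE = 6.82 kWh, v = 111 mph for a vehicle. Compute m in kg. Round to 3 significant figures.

19900 kg

Rearranging KE = ½mv² for m: m = 2·KE/v².
KE = 6.82 kWh = 2.455×10^7 J; v = 111 mph = 49.62 m/s.
m = 19942 kg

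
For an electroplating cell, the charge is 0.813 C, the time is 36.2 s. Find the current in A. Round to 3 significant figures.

0.0225 A

Solving q = I·t for I: I = q/t.
q = 0.813 C; t = 36.2 s.
I = 0.02246 A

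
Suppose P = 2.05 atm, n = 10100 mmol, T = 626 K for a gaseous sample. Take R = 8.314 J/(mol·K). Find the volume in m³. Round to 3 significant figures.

0.253 m³

Rearranging PV = nRT for V: V = nRT/P.
P = 2.05 atm = 2.077×10^5 Pa; n = 10100 mmol = 10.10 mol; T = 626 K; R = 8.314 J/(mol·K).
V = 0.2531 m³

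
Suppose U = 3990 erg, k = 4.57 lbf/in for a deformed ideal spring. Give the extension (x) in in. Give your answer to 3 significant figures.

0.0393 in

Solving U = ½k·x² for x: x = √(2U/k).
U = 3990 erg = 3.990×10^-4 J; k = 4.57 lbf/in = 800.3 N/m.
x = 9.985×10^-4 m
9.985×10^-4 m × (1 in / 0.02540 m) = 0.03931 in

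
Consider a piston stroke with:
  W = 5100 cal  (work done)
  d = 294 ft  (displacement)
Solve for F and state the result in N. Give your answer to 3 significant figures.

238 N

Solving W = F·d for F: F = W/d.
W = 5100 cal = 21338 J; d = 294 ft = 89.61 m.
F = 238.1 N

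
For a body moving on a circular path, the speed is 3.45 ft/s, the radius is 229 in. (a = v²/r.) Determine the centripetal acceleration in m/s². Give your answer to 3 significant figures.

a is given directly by: a = v²/r.
v = 3.45 ft/s = 1.052 m/s; r = 229 in = 5.817 m.
a = 0.1901 m/s²

0.190 m/s²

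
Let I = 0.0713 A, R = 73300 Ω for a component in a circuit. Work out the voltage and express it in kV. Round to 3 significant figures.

From Ohm's law: V = IR.
I = 0.0713 A; R = 73300 Ω.
V = 5226 V  (the unit combination reduces to kg·m²/(A·s³) = V)
5226 V × (1 kV / 1000 V) = 5.226 kV

5.23 kV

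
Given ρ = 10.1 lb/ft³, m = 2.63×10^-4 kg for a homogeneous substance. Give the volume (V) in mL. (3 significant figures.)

1.63 mL

Solving ρ = m/V for V: V = m/ρ.
ρ = 10.1 lb/ft³ = 161.8 kg/m³; m = 2.63×10^-4 kg.
V = 1.626×10^-6 m³
1.626×10^-6 m³ × (1 mL / 1.000×10^-6 m³) = 1.626 mL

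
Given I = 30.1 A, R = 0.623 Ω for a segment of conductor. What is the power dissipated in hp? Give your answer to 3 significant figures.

0.757 hp

P is given directly by: P = I²R.
I = 30.1 A; R = 0.623 Ω.
P = 564.4 W
564.4 W × (1 hp / 745.7 W) = 0.7569 hp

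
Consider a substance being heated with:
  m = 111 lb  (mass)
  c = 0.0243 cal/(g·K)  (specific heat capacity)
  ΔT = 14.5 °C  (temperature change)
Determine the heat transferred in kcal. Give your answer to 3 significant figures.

Q is given directly by: Q = mcΔT.
m = 111 lb = 50.35 kg; c = 0.0243 cal/(g·K) = 101.7 J/(kg·K); ΔT = 14.5 °C = 14.50 K.
Q = 74226 J  (the unit combination reduces to kg·m²/s² = J)
74226 J × (1 kcal / 4184 J) = 17.74 kcal

17.7 kcal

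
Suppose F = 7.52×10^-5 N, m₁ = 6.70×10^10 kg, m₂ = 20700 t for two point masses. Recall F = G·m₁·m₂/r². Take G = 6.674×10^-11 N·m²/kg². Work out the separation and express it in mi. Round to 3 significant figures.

689 mi

Rearranging F = G·m₁·m₂/r² for r: r = √(G·m₁m₂/F).
F = 7.52×10^-5 N; m₁ = 6.70×10^10 kg; m₂ = 20700 t = 2.070×10^7 kg; G = 6.674×10^-11 N·m²/kg².
r = 1.109×10^6 m
1.109×10^6 m × (1 mi / 1609 m) = 689.4 mi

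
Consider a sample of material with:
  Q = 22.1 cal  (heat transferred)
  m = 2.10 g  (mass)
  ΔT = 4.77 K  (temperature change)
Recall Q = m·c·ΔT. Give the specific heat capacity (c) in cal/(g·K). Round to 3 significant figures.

2.21 cal/(g·K)

Rearranging Q = m·c·ΔT for c: c = Q/(m·ΔT).
Q = 22.1 cal = 92.47 J; m = 2.10 g = 0.002100 kg; ΔT = 4.77 K.
c = 9231 J/(kg·K)
9231 J/(kg·K) × (1 cal/(g·K) / 4184 J/(kg·K)) = 2.206 cal/(g·K)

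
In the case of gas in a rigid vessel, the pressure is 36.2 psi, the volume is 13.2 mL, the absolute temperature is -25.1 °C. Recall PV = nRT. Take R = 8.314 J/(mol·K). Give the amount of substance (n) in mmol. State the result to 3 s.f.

Solving PV = nRT for n: n = PV/(RT).
P = 36.2 psi = 2.496×10^5 Pa; V = 13.2 mL = 1.320×10^-5 m³; T = -25.1 °C = 248.0 K; R = 8.314 J/(mol·K).
n = 0.001598 mol
0.001598 mol × (1 mmol / 0.001000 mol) = 1.598 mmol

1.60 mmol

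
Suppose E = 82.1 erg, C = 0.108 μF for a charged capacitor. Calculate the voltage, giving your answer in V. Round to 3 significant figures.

12.3 V

Rearranging E = ½C·V² for V: V = √(2E/C).
E = 82.1 erg = 8.210×10^-6 J; C = 0.108 μF = 1.080×10^-7 F.
V = 12.33 V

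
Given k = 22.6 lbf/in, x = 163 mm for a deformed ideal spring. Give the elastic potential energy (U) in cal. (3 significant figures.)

Directly: U = ½kx².
k = 22.6 lbf/in = 3958 N/m; x = 163 mm = 0.1630 m.
U = 52.58 J
52.58 J × (1 cal / 4.184 J) = 12.57 cal

12.6 cal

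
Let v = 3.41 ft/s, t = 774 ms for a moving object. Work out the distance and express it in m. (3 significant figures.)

Rearranging: d = v·t.
v = 3.41 ft/s = 1.039 m/s; t = 774 ms = 0.7740 s.
d = 0.8045 m

0.804 m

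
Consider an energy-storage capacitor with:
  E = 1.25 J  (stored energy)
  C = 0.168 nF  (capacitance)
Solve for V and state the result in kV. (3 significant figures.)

Rearranging E = ½C·V² for V: V = √(2E/C).
E = 1.25 J; C = 0.168 nF = 1.680×10^-10 F.
V = 1.220×10^5 V
1.220×10^5 V × (1 kV / 1000 V) = 122.0 kV

122 kV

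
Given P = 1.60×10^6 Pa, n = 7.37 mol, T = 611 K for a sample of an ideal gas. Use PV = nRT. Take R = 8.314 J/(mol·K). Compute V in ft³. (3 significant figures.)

0.826 ft³

From the ideal-gas law: V = nRT/P.
P = 1.60×10^6 Pa; n = 7.37 mol; T = 611 K; R = 8.314 J/(mol·K).
V = 0.02340 m³
0.02340 m³ × (1 ft³ / 0.02832 m³) = 0.8263 ft³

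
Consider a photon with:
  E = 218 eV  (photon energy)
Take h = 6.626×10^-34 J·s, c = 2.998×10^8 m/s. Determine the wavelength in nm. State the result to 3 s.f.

5.69 nm

Rearranging E = h·c/λ for λ: λ = hc/E.
E = 218 eV = 3.493×10^-17 J; h = 6.626×10^-34 J·s; c = 2.998×10^8 m/s.
λ = 5.687×10^-9 m
5.687×10^-9 m × (1 nm / 1.000×10^-9 m) = 5.687 nm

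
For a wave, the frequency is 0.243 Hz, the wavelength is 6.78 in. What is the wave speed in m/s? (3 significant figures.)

v is given directly by: v = fλ.
f = 0.243 Hz; λ = 6.78 in = 0.1722 m.
v = 0.04185 m/s

0.0418 m/s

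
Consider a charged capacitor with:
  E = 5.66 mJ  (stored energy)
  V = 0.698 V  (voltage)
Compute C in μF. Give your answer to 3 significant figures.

23200 μF

Solving E = ½C·V² for C: C = 2E/V².
E = 5.66 mJ = 0.005660 J; V = 0.698 V.
C = 0.02323 F
0.02323 F × (1 μF / 1.000×10^-6 F) = 23235 μF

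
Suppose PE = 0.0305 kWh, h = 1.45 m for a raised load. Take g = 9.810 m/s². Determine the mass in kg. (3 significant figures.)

Rearranging PE = m·g·h for m: m = PE/(g·h).
PE = 0.0305 kWh = 1.098×10^5 J; h = 1.45 m; g = 9.810 m/s².
m = 7719 kg

7720 kg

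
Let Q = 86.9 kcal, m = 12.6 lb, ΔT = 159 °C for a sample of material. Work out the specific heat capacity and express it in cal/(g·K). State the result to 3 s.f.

Solving Q = m·c·ΔT for c: c = Q/(m·ΔT).
Q = 86.9 kcal = 3.636×10^5 J; m = 12.6 lb = 5.715 kg; ΔT = 159 °C = 159.0 K.
c = 400.1 J/(kg·K)
400.1 J/(kg·K) × (1 cal/(g·K) / 4184 J/(kg·K)) = 0.09563 cal/(g·K)

0.0956 cal/(g·K)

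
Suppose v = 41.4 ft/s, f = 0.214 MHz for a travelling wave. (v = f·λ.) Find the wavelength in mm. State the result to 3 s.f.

0.0590 mm

Solving v = f·λ for λ: λ = v/f.
v = 41.4 ft/s = 12.62 m/s; f = 0.214 MHz = 2.140×10^5 Hz.
λ = 5.897×10^-5 m
5.897×10^-5 m × (1 mm / 0.001000 m) = 0.05897 mm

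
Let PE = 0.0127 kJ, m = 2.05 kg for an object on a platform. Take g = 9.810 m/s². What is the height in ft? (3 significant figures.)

2.07 ft

Solving PE = m·g·h for h: h = PE/(m·g).
PE = 0.0127 kJ = 12.70 J; m = 2.05 kg; g = 9.810 m/s².
h = 0.6315 m
0.6315 m × (1 ft / 0.3048 m) = 2.072 ft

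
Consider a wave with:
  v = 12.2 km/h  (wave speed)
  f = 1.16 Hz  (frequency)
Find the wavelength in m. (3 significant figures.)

2.92 m

Rearranging: λ = v/f.
v = 12.2 km/h = 3.389 m/s; f = 1.16 Hz.
λ = 2.921 m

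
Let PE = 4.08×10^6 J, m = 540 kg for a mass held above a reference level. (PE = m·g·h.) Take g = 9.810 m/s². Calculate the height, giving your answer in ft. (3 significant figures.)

Rearranging: h = PE/(m·g).
PE = 4.08×10^6 J; m = 540 kg; g = 9.810 m/s².
h = 770.2 m
770.2 m × (1 ft / 0.3048 m) = 2527 ft

2530 ft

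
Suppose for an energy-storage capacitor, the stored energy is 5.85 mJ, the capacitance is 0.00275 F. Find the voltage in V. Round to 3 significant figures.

Rearranging E = ½C·V² for V: V = √(2E/C).
E = 5.85 mJ = 0.005850 J; C = 0.00275 F.
V = 2.063 V  (the unit combination reduces to kg·m²/(A·s³) = V)

2.06 V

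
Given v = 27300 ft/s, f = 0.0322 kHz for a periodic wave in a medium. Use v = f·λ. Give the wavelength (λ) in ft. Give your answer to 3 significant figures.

Rearranging: λ = v/f.
v = 27300 ft/s = 8321 m/s; f = 0.0322 kHz = 32.20 Hz.
λ = 258.4 m
258.4 m × (1 ft / 0.3048 m) = 847.8 ft

848 ft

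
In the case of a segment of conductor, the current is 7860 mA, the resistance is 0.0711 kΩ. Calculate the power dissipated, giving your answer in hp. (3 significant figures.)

5.89 hp

Directly: P = I²R.
I = 7860 mA = 7.860 A; R = 0.0711 kΩ = 71.10 Ω.
P = 4393 W
4393 W × (1 hp / 745.7 W) = 5.890 hp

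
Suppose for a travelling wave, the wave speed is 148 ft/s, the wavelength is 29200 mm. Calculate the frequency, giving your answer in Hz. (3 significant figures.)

1.54 Hz

Rearranging v = f·λ for f: f = v/λ.
v = 148 ft/s = 45.11 m/s; λ = 29200 mm = 29.20 m.
f = 1.545 Hz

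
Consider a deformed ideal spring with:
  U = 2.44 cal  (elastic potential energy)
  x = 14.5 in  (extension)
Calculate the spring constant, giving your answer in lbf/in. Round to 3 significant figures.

0.860 lbf/in

Rearranging: k = 2U/x².
U = 2.44 cal = 10.21 J; x = 14.5 in = 0.3683 m.
k = 150.5 N/m
150.5 N/m × (1 lbf/in / 175.1 N/m) = 0.8595 lbf/in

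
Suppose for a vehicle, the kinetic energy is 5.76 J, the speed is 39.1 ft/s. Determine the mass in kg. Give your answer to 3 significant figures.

Rearranging KE = ½mv² for m: m = 2·KE/v².
KE = 5.76 J; v = 39.1 ft/s = 11.92 m/s.
m = 0.08111 kg

0.0811 kg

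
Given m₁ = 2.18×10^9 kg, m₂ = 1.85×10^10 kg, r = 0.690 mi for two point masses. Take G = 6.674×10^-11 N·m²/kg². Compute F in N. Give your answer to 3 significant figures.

From Newton's law of gravitation: F = Gm₁m₂/r².
m₁ = 2.18×10^9 kg; m₂ = 1.85×10^10 kg; r = 0.690 mi = 1110 m; G = 6.674×10^-11 N·m²/kg².
F = 2183 N

2180 N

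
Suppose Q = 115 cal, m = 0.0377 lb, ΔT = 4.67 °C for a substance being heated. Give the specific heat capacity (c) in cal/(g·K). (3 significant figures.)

1.44 cal/(g·K)

Rearranging: c = Q/(m·ΔT).
Q = 115 cal = 481.2 J; m = 0.0377 lb = 0.01710 kg; ΔT = 4.67 °C = 4.670 K.
c = 6025 J/(kg·K)
6025 J/(kg·K) × (1 cal/(g·K) / 4184 J/(kg·K)) = 1.440 cal/(g·K)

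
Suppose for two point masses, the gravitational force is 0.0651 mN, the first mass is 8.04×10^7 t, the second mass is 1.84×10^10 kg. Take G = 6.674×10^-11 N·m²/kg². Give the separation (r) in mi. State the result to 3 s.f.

Solving F = G·m₁·m₂/r² for r: r = √(G·m₁m₂/F).
F = 0.0651 mN = 6.510×10^-5 N; m₁ = 8.04×10^7 t = 8.040×10^10 kg; m₂ = 1.84×10^10 kg; G = 6.674×10^-11 N·m²/kg².
r = 3.894×10^7 m
3.894×10^7 m × (1 mi / 1609 m) = 24199 mi

24200 mi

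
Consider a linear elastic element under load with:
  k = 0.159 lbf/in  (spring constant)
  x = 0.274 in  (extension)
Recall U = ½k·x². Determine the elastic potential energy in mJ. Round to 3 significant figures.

Directly: U = ½kx².
k = 0.159 lbf/in = 27.85 N/m; x = 0.274 in = 0.006960 m.
U = 6.744×10^-4 J
6.744×10^-4 J × (1 mJ / 0.001000 J) = 0.6744 mJ

0.674 mJ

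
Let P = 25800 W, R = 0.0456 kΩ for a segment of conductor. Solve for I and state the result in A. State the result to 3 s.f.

23.8 A

Rearranging P = I²R for I: I = √(P/R).
P = 25800 W; R = 0.0456 kΩ = 45.60 Ω.
I = 23.79 A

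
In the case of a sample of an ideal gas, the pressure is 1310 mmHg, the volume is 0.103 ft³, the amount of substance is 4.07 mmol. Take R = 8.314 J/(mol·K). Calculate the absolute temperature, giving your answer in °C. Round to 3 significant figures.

Rearranging PV = nRT for T: T = PV/(nR).
P = 1310 mmHg = 1.747×10^5 Pa; V = 0.103 ft³ = 0.002917 m³; n = 4.07 mmol = 0.004070 mol; R = 8.314 J/(mol·K).
T = 15054 K
15054 K − 273.15 = 14781 °C

14800 °C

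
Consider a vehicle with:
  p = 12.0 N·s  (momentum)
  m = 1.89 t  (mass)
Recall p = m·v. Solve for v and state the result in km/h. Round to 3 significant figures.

Rearranging: v = p/m.
p = 12.0 N·s = 12.00 kg·m/s; m = 1.89 t = 1890 kg.
v = 0.006349 m/s
0.006349 m/s × (1 km/h / 0.2778 m/s) = 0.02286 km/h

0.0229 km/h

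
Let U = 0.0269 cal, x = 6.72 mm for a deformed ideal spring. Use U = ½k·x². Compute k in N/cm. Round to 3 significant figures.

Solving U = ½k·x² for k: k = 2U/x².
U = 0.0269 cal = 0.1125 J; x = 6.72 mm = 0.006720 m.
k = 4985 N/m
4985 N/m × (1 N/cm / 100.0 N/m) = 49.85 N/cm

49.8 N/cm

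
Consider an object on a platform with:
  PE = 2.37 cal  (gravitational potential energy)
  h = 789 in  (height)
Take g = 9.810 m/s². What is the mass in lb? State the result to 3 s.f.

Solving PE = m·g·h for m: m = PE/(g·h).
PE = 2.37 cal = 9.916 J; h = 789 in = 20.04 m; g = 9.810 m/s².
m = 0.05044 kg
0.05044 kg × (1 lb / 0.4536 kg) = 0.1112 lb

0.111 lb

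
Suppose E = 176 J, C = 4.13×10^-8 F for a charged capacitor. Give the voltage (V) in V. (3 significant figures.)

Rearranging E = ½C·V² for V: V = √(2E/C).
E = 176 J; C = 4.13×10^-8 F.
V = 92320 V  (the unit combination reduces to kg·m²/(A·s³) = V)

92300 V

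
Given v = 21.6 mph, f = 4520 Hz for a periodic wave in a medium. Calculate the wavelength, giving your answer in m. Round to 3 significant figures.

Solving v = f·λ for λ: λ = v/f.
v = 21.6 mph = 9.656 m/s; f = 4520 Hz.
λ = 0.002136 m

0.00214 m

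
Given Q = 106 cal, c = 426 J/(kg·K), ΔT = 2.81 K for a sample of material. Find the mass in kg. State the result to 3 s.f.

0.370 kg

Solving Q = m·c·ΔT for m: m = Q/(c·ΔT).
Q = 106 cal = 443.5 J; c = 426 J/(kg·K); ΔT = 2.81 K.
m = 0.3705 kg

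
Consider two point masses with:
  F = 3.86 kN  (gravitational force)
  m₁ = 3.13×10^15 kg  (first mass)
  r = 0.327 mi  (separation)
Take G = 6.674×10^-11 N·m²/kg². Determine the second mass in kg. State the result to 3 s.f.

5120 kg

Rearranging: m₂ = F·r²/(G·m₁).
F = 3.86 kN = 3860 N; m₁ = 3.13×10^15 kg; r = 0.327 mi = 526.3 m; G = 6.674×10^-11 N·m²/kg².
m₂ = 5117 kg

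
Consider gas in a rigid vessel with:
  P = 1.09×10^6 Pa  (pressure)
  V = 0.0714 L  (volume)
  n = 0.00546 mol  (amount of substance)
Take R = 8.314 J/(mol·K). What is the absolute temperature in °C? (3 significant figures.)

From the ideal-gas law: T = PV/(nR).
P = 1.09×10^6 Pa; V = 0.0714 L = 7.140×10^-5 m³; n = 0.00546 mol; R = 8.314 J/(mol·K).
T = 1714 K
1714 K − 273.15 = 1441 °C

1440 °C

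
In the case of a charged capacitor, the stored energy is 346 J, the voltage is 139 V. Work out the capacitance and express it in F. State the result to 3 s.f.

Rearranging E = ½C·V² for C: C = 2E/V².
E = 346 J; V = 139 V.
C = 0.03582 F

0.0358 F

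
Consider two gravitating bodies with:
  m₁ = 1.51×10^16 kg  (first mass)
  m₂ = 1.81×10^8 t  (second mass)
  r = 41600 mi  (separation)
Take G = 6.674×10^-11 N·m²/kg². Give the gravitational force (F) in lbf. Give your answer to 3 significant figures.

F is given directly by: F = Gm₁m₂/r².
m₁ = 1.51×10^16 kg; m₂ = 1.81×10^8 t = 1.810×10^11 kg; r = 41600 mi = 6.695×10^7 m; G = 6.674×10^-11 N·m²/kg².
F = 40.70 N  (the unit combination reduces to kg·m/s² = N)
40.70 N × (1 lbf / 4.448 N) = 9.149 lbf

9.15 lbf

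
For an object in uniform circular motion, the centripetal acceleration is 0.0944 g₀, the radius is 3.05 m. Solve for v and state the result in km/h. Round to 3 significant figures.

Rearranging a = v²/r for v: v = √(a·r).
a = 0.0944 g₀ = 0.9257 m/s²; r = 3.05 m.
v = 1.680 m/s
1.680 m/s × (1 km/h / 0.2778 m/s) = 6.049 km/h

6.05 km/h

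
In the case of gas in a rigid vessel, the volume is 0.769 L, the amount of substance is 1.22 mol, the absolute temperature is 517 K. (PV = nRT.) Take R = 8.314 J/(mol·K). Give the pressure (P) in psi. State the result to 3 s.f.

989 psi

From the ideal-gas law: P = nRT/V.
V = 0.769 L = 7.690×10^-4 m³; n = 1.22 mol; T = 517 K; R = 8.314 J/(mol·K).
P = 6.819×10^6 Pa
6.819×10^6 Pa × (1 psi / 6895 Pa) = 989.0 psi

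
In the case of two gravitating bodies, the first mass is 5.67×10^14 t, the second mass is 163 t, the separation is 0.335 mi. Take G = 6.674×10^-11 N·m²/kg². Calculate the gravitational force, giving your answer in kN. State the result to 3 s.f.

F is given directly by: F = Gm₁m₂/r².
m₁ = 5.67×10^14 t = 5.670×10^17 kg; m₂ = 163 t = 1.630×10^5 kg; r = 0.335 mi = 539.1 m; G = 6.674×10^-11 N·m²/kg².
F = 2.122×10^7 N
2.122×10^7 N × (1 kN / 1000 N) = 21221 kN

21200 kN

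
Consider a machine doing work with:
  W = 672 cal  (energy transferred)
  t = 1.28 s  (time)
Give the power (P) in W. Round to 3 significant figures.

2200 W

Directly: P = W/t.
W = 672 cal = 2812 J; t = 1.28 s.
P = 2197 W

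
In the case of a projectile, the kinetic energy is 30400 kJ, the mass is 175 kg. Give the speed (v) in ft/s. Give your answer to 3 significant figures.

1930 ft/s

Rearranging KE = ½mv² for v: v = √(2·KE/m).
KE = 30400 kJ = 3.040×10^7 J; m = 175 kg.
v = 589.4 m/s
589.4 m/s × (1 ft/s / 0.3048 m/s) = 1934 ft/s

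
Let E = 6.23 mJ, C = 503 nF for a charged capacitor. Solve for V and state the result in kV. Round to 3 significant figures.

Solving E = ½C·V² for V: V = √(2E/C).
E = 6.23 mJ = 0.006230 J; C = 503 nF = 5.030×10^-7 F.
V = 157.4 V  (the unit combination reduces to kg·m²/(A·s³) = V)
157.4 V × (1 kV / 1000 V) = 0.1574 kV

0.157 kV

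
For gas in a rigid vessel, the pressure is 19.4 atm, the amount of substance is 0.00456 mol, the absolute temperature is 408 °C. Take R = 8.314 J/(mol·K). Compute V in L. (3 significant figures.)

0.0131 L

Solving PV = nRT for V: V = nRT/P.
P = 19.4 atm = 1.966×10^6 Pa; n = 0.00456 mol; T = 408 °C = 681.1 K; R = 8.314 J/(mol·K).
V = 1.314×10^-5 m³
1.314×10^-5 m³ × (1 L / 0.001000 m³) = 0.01314 L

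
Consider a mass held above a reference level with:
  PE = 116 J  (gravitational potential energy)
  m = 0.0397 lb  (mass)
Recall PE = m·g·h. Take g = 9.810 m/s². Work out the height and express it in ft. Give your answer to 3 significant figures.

2150 ft

Rearranging: h = PE/(m·g).
PE = 116 J; m = 0.0397 lb = 0.01801 kg; g = 9.810 m/s².
h = 656.6 m
656.6 m × (1 ft / 0.3048 m) = 2154 ft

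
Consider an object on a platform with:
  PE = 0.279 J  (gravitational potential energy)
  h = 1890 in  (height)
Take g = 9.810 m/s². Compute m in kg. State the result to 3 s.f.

Rearranging PE = m·g·h for m: m = PE/(g·h).
PE = 0.279 J; h = 1890 in = 48.01 m; g = 9.810 m/s².
m = 5.924×10^-4 kg

5.92×10^-4 kg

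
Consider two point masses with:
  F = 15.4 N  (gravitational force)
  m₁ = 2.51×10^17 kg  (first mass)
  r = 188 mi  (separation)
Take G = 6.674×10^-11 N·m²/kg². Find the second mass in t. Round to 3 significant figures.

From Newton's law of gravitation: m₂ = F·r²/(G·m₁).
F = 15.4 N; m₁ = 2.51×10^17 kg; r = 188 mi = 3.026×10^5 m; G = 6.674×10^-11 N·m²/kg².
m₂ = 84154 kg
84154 kg × (1 t / 1000 kg) = 84.15 t

84.2 t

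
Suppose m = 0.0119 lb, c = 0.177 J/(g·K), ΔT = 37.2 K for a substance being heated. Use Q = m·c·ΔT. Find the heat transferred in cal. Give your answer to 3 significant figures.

Directly: Q = mcΔT.
m = 0.0119 lb = 0.005398 kg; c = 0.177 J/(g·K) = 177.0 J/(kg·K); ΔT = 37.2 K.
Q = 35.54 J  (the unit combination reduces to kg·m²/s² = J)
35.54 J × (1 cal / 4.184 J) = 8.494 cal

8.49 cal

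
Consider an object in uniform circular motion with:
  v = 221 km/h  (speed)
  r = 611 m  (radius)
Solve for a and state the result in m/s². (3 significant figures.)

a is given directly by: a = v²/r.
v = 221 km/h = 61.39 m/s; r = 611 m.
a = 6.168 m/s²

6.17 m/s²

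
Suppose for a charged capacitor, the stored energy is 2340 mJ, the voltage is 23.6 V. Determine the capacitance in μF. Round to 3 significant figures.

8400 μF

Rearranging: C = 2E/V².
E = 2340 mJ = 2.340 J; V = 23.6 V.
C = 0.008403 F
0.008403 F × (1 μF / 1.000×10^-6 F) = 8403 μF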